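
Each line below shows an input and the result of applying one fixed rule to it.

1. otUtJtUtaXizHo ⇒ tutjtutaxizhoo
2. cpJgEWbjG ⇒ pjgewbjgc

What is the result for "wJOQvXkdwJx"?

Looking at the pairs, the operation is to move the first character to the end, then convert every letter to lowercase.
On "wJOQvXkdwJx": the first step gives "JOQvXkdwJxw", and the second then gives "joqvxkdwjxw".

joqvxkdwjxw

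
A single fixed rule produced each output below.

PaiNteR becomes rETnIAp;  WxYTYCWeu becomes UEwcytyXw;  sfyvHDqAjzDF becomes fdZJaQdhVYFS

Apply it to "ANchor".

The transformation: reverse the string, then flip the case of every letter.
Starting from "ANchor": after the first operation, "rohcNA"; after the second, "ROHCna".

ROHCna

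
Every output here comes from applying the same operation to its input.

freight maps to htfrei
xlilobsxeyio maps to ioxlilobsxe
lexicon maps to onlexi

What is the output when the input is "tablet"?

ettab

The rule is to move the last 3 characters to the front (rotate right by 3), then delete the first character.
Applying that to "tablet" gives "ettab".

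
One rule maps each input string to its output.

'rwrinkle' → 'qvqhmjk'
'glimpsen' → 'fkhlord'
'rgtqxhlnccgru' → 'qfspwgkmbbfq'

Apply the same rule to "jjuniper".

What's happening: delete the last character, then shift every letter 1 place backward in the alphabet (wrapping around).
For "jjuniper", step one produces "jjunipe"; step two turns that into "iitmhod".

iitmhod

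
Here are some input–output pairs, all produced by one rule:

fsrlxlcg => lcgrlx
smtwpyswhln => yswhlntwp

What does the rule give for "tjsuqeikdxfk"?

Each output is the input with this applied: delete the first 2 characters, then move the first 3 characters to the end (rotate left by 3).
Applying both steps to "tjsuqeikdxfk": "suqeikdxfk", then "eikdxfksuq".

eikdxfksuq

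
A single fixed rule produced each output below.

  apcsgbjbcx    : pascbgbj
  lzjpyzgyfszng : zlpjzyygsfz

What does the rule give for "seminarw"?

Each output is the input with this applied: delete the last 2 characters, then swap each adjacent pair of characters (1↔2, 3↔4, ...).
On "seminarw": the first step gives "semina", and the second then gives "esiman".

esiman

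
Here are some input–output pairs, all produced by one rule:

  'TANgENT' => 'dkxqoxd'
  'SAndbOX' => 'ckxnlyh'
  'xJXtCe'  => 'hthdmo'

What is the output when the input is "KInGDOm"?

What's happening: shift every letter 10 places forward in the alphabet (wrapping around), then convert every letter to lowercase.
On "KInGDOm": the first step gives "USxQNYw", and the second then gives "usxqnyw".
(Check on "TANgENT": → "DKXqOXD" → "dkxqoxd" ✓)

usxqnyw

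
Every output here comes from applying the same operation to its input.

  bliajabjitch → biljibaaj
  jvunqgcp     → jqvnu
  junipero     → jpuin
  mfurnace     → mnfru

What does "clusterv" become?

Rule — delete the last 3 characters, then take characters alternately from the front and the back (1st, last, 2nd, 2nd-last, ...).
Applying both steps to "clusterv": "clust", then "ctlsu".

ctlsu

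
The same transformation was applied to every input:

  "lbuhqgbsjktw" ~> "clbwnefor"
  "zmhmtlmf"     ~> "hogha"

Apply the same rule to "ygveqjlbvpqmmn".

The rule is to shift every letter 5 places backward in the alphabet (wrapping around), then delete the first 3 characters.
Starting from "ygveqjlbvpqmmn": after the first operation, "tbqzlegwqklhhi"; after the second, "zlegwqklhhi".

zlegwqklhhi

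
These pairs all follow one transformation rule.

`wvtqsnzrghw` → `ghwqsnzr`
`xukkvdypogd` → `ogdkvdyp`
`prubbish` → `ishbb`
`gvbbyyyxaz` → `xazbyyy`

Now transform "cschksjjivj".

Looking at the pairs, the operation is to delete the first 3 characters, then move the last 3 characters to the front (rotate right by 3).
On "cschksjjivj" that produces "ivjhksjj".
(Check on "xukkvdypogd": → "kvdypogd" → "ogdkvdyp" ✓)

ivjhksjj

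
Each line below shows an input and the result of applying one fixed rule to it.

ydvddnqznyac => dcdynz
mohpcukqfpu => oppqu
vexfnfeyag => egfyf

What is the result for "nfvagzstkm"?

The transformation: keep every other character starting from the second (positions 2nd, 4th, 6th, ...), then take characters alternately from the front and the back (1st, last, 2nd, 2nd-last, ...).
For "nfvagzstkm", step one produces "faztm"; step two turns that into "fmatz".

fmatz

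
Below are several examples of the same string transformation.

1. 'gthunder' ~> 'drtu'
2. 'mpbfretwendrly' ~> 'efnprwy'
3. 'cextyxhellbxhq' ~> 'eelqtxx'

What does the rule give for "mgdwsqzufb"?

bgquw

The pattern: keep every other character starting from the second (positions 2nd, 4th, 6th, ...), then sort the characters into alphabetical order.
"mgdwsqzufb" → "bgquw".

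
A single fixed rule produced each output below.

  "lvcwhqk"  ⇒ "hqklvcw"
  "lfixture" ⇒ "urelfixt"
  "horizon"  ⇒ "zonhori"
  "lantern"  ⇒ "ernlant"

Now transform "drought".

ghtdrou

The pattern: move the last 3 characters to the front (rotate right by 3).
So "drought" becomes "ghtdrou".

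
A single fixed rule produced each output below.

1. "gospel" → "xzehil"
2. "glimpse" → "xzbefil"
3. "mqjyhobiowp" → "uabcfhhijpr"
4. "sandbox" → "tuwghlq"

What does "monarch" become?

tvafghk

What's happening: sort the characters into alphabetical order, then shift every letter 7 places backward in the alphabet (wrapping around).
"monarch" → "tvafghk".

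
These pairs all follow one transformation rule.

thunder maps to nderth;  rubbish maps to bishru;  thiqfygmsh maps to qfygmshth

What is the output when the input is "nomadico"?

In each case the input is transformed by: move the first 2 characters to the end (rotate left by 2), then delete the first character.
On "nomadico" that produces "adicono".

adicono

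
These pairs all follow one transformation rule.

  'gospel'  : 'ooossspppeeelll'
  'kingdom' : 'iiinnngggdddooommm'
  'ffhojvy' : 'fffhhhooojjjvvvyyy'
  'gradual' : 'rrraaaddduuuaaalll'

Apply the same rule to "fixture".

iiixxxtttuuurrreee

Rule — repeat every character 3 times, then delete the first 3 characters.
Doing the same to "fixture": "iiixxxtttuuurrreee".
(Check on "ffhojvy": → "ffffffhhhooojjjvvvyyy" → "fffhhhooojjjvvvyyy" ✓)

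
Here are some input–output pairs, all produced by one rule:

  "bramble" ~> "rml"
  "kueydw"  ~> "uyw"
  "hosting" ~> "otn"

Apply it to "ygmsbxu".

gsx

The pattern: keep every other character starting from the second (positions 2nd, 4th, 6th, ...).
For "ygmsbxu" the result is "gsx".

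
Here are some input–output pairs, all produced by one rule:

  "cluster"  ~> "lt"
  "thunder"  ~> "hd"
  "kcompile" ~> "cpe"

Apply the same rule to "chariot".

What's happening: keep one character in every 3, starting at position 2 (positions 2nd, 5th, 8th, ...).
Applying that to "chariot" gives "hi".

hi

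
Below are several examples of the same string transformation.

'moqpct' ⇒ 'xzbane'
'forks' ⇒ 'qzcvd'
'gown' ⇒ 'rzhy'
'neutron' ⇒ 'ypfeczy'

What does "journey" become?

uzfcypj

In each case the input is transformed by: shift every letter 11 places forward in the alphabet (wrapping around).
For "journey" the result is "uzfcypj".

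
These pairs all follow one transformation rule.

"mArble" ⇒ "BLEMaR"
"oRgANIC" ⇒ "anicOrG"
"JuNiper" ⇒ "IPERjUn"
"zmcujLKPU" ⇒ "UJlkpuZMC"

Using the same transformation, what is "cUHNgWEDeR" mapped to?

nGwedErCuh

Looking at the pairs, the operation is to flip the case of every letter, then move the first 3 characters to the end (rotate left by 3).
Starting from "cUHNgWEDeR": after the first operation, "CuhnGwedEr"; after the second, "nGwedErCuh".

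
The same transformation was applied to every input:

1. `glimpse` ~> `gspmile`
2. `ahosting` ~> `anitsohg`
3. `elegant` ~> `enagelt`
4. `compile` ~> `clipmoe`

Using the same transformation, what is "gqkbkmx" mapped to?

gmkbkqx

The transformation: reverse the string, then swap the first and last characters.
Doing the same to "gqkbkmx": "gmkbkqx".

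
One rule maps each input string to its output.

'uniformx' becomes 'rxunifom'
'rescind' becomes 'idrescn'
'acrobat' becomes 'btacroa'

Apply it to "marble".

Looking at the pairs, the operation is to move the last 2 characters to the front (rotate right by 2), then swap the first and last characters.
On "marble": the first step gives "lemarb", and the second then gives "bemarl".

bemarl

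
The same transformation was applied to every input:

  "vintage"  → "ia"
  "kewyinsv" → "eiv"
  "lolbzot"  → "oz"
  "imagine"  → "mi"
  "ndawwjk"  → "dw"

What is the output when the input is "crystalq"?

In each case the input is transformed by: keep one character in every 3, starting at position 2 (positions 2nd, 5th, 8th, ...).
"crystalq" → "rtq".

rtq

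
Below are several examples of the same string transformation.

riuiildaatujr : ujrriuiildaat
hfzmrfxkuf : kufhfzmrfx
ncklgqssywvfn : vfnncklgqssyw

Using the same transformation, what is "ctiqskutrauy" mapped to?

The pattern: move the last 3 characters to the front (rotate right by 3).
Applying that to "ctiqskutrauy" gives "auyctiqskutr".

auyctiqskutr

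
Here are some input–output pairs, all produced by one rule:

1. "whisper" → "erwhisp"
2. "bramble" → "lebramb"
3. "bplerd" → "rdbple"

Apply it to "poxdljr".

jrpoxdl

Rule — move the last 2 characters to the front (rotate right by 2).
"poxdljr" → "jrpoxdl".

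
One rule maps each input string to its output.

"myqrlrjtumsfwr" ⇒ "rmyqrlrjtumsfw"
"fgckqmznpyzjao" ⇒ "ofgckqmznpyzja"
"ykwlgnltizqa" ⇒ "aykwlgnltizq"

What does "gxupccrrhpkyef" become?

Looking at the pairs, the operation is to move the last character to the front.
For "gxupccrrhpkyef" the result is "fgxupccrrhpkye".

fgxupccrrhpkye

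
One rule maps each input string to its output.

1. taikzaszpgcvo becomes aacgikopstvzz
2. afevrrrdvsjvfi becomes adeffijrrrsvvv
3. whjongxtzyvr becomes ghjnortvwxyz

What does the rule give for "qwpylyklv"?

kllpqvwyy

The transformation: sort the characters into alphabetical order.
So "qwpylyklv" becomes "kllpqvwyy".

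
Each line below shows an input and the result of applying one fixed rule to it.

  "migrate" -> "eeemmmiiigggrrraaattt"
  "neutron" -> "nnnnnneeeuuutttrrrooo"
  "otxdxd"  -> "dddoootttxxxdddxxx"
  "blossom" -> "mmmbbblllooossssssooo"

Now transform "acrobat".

tttaaacccrrrooobbbaaa

The rule is to repeat every character 3 times, then move the last 3 characters to the front (rotate right by 3).
On "acrobat": the first step gives "aaacccrrrooobbbaaattt", and the second then gives "tttaaacccrrrooobbbaaa".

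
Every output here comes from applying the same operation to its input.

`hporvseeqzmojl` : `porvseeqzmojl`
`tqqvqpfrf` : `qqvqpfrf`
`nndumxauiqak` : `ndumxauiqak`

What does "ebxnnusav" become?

The rule is to delete the first character.
So "ebxnnusav" becomes "bxnnusav".

bxnnusav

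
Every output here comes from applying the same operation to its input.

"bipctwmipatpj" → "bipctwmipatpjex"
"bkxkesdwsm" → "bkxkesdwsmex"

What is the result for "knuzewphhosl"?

knuzewphhoslex

The rule is to append "ex".
On "knuzewphhosl" that produces "knuzewphhoslex".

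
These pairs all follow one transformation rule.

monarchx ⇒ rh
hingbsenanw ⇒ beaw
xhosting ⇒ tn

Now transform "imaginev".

Each output is the input with this applied: delete the first 3 characters, then keep every other character starting from the second (positions 2nd, 4th, 6th, ...).
For "imaginev", step one produces "ginev"; step two turns that into "ie".
(Check on "monarchx": → "archx" → "rh" ✓)

ie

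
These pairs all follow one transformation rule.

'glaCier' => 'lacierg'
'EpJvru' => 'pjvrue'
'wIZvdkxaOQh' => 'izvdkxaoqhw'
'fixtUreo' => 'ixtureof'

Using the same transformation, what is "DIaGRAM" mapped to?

In each case the input is transformed by: move the first character to the end, then convert every letter to lowercase.
For "DIaGRAM" the result is "iagramd".

iagramd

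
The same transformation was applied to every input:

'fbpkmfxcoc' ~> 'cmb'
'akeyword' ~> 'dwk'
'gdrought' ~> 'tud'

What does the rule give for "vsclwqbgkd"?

gws

Rule — keep one character in every 3, starting at position 2 (positions 2nd, 5th, 8th, ...), then reverse the string.
Working it through for "vsclwqbgkd": intermediate "swg", final "gws".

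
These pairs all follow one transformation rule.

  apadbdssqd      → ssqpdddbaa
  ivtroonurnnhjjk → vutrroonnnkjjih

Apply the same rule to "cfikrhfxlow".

xwrolkihffc

What's happening: sort the characters into reverse alphabetical order.
Doing the same to "cfikrhfxlow": "xwrolkihffc".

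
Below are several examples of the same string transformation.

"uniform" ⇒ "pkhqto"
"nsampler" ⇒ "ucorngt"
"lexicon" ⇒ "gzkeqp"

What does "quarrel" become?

The transformation: shift every letter 2 places forward in the alphabet (wrapping around), then delete the first character.
Starting from "quarrel": after the first operation, "swcttgn"; after the second, "wcttgn".

wcttgn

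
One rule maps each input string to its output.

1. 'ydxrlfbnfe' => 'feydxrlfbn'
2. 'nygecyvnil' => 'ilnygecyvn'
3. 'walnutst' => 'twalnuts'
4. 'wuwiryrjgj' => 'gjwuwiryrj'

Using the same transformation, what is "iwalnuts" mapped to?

What's happening: swap the front and back halves of the string, then move the first 3 characters to the end (rotate left by 3).
Working it through for "iwalnuts": intermediate "nutsiwal", final "siwalnut".

siwalnut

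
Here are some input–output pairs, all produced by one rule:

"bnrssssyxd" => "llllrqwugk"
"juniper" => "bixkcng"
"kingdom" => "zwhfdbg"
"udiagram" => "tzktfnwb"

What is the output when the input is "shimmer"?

In each case the input is transformed by: shift every letter 7 places backward in the alphabet (wrapping around), then move the first 3 characters to the end (rotate left by 3).
Working it through for "shimmer": intermediate "labffxk", final "ffxklab".
(Check on "bnrssssyxd": → "ugkllllrqw" → "llllrqwugk" ✓)

ffxklab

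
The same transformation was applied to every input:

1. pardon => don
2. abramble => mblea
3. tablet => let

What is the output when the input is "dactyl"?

The rule is to swap the front and back halves of the string, then delete the last 3 characters.
Starting from "dactyl": after the first operation, "tyldac"; after the second, "tyl".

tyl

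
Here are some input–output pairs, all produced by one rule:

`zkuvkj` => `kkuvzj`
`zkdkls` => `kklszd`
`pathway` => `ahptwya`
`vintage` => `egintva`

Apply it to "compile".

eilmopc

In each case the input is transformed by: sort the characters into alphabetical order, then move the first character to the end.
Working it through for "compile": intermediate "ceilmop", final "eilmopc".
(Check on "pathway": → "aahptwy" → "ahptwya" ✓)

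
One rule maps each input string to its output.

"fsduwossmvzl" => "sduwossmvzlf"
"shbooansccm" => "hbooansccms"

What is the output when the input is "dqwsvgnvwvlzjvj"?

Each output is the input with this applied: move the first character to the end.
For "dqwsvgnvwvlzjvj" the result is "qwsvgnvwvlzjvjd".

qwsvgnvwvlzjvjd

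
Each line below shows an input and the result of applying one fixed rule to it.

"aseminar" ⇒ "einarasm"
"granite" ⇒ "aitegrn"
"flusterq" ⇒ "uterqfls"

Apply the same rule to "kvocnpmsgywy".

The rule is to move the first 3 characters to the end (rotate left by 3), then swap the first and last characters.
On "kvocnpmsgywy": the first step gives "cnpmsgywykvo", and the second then gives "onpmsgywykvc".
(Check on "granite": → "nitegra" → "aitegrn" ✓)

onpmsgywykvc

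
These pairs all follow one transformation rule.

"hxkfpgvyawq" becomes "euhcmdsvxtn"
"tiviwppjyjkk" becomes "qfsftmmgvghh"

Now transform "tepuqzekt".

qbmrnwbhq

Each output is the input with this applied: shift every letter 3 places backward in the alphabet (wrapping around).
Doing the same to "tepuqzekt": "qbmrnwbhq".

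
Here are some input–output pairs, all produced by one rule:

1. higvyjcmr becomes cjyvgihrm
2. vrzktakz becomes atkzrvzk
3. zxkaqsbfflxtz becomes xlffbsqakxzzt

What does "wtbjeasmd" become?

The rule is to move the last 2 characters to the front (rotate right by 2), then reverse the string.
On "wtbjeasmd": the first step gives "mdwtbjeas", and the second then gives "saejbtwdm".

saejbtwdm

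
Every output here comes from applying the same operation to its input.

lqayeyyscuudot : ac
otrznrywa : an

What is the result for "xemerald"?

ad

The transformation: sort the characters into alphabetical order, then keep only the first 2 characters.
On "xemerald": the first step gives "adeelmrx", and the second then gives "ad".
(Check on "otrznrywa": → "anorrtwyz" → "an" ✓)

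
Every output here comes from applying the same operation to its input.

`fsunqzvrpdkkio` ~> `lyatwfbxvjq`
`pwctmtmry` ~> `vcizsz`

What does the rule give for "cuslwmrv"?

The transformation: shift every letter 6 places forward in the alphabet (wrapping around), then delete the last 3 characters.
Applying both steps to "cuslwmrv": "iayrcsxb", then "iayrc".

iayrc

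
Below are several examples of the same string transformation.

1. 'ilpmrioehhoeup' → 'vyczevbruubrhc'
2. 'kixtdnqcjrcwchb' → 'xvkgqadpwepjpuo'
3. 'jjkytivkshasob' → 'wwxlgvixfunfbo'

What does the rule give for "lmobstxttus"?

yzbofgkgghf

The transformation: shift every letter 13 places forward in the alphabet (wrapping around) — i.e. ROT13.
So "lmobstxttus" becomes "yzbofgkgghf".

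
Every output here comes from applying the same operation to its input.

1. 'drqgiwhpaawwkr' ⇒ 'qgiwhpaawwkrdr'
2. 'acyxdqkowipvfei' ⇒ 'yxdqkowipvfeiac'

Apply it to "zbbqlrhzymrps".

bqlrhzymrpszb

Rule — move the first 2 characters to the end (rotate left by 2).
Doing the same to "zbbqlrhzymrps": "bqlrhzymrpszb".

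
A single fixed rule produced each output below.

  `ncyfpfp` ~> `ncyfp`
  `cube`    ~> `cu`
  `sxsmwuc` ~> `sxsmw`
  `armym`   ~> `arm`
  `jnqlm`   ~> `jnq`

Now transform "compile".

compi

What's happening: delete the last 2 characters.
For "compile" the result is "compi".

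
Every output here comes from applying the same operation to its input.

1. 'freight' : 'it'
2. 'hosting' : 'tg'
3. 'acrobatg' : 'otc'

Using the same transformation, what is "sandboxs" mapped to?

dxa

In each case the input is transformed by: move the first 2 characters to the end (rotate left by 2), then keep one character in every 3, starting at position 2 (positions 2nd, 5th, 8th, ...).
"sandboxs" → "ndboxssa" → "dxa".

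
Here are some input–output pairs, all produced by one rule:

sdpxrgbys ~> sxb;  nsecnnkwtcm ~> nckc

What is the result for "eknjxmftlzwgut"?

Rule — keep one character in every 3, starting at position 1 (positions 1st, 4th, 7th, ...).
Doing the same to "eknjxmftlzwgut": "ejfzu".

ejfzu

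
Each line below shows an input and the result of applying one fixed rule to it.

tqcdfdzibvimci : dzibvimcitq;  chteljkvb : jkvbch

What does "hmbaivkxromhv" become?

Rule — move the first 2 characters to the end (rotate left by 2), then delete the first 3 characters.
Applying both steps to "hmbaivkxromhv": "baivkxromhvhm", then "vkxromhvhm".

vkxromhvhm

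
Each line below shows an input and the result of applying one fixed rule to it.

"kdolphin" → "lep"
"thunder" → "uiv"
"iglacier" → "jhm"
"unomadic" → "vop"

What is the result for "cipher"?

Rule — shift every letter 1 place forward in the alphabet (wrapping around), then keep only the first 3 characters.
Applying both steps to "cipher": "djqifs", then "djq".

djq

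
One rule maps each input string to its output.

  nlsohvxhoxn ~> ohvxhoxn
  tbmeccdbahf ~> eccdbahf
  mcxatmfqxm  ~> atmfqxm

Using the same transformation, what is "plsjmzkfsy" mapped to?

jmzkfsy

The rule is to delete the first 3 characters.
"plsjmzkfsy" → "jmzkfsy".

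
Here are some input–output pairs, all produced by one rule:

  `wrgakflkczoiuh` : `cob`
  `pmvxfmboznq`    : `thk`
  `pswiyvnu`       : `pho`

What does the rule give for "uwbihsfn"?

mzh

The pattern: shift every letter 6 places backward in the alphabet (wrapping around), then keep only the last 3 characters.
On "uwbihsfn": the first step gives "oqvcbmzh", and the second then gives "mzh".
(Check on "pmvxfmboznq": → "jgprzgvithk" → "thk" ✓)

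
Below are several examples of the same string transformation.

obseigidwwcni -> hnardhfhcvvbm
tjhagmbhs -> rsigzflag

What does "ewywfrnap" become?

The pattern: shift every letter 1 place backward in the alphabet (wrapping around), then move the last character to the front.
On "ewywfrnap" that produces "odvxveqmz".

odvxveqmz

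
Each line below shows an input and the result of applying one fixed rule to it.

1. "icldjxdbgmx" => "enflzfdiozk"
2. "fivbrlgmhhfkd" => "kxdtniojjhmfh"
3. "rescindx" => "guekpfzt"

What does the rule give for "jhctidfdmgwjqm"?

The transformation: shift every letter 2 places forward in the alphabet (wrapping around), then move the first character to the end.
So "jhctidfdmgwjqm" becomes "jevkfhfoiylsol".

jevkfhfoiylsol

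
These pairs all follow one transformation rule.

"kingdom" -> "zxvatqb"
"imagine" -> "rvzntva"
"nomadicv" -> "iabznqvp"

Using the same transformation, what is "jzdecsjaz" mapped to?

mwmqrpfwn

What's happening: shift every letter 13 places forward in the alphabet (wrapping around) — i.e. ROT13, then move the last character to the front.
For "jzdecsjaz", step one produces "wmqrpfwnm"; step two turns that into "mwmqrpfwn".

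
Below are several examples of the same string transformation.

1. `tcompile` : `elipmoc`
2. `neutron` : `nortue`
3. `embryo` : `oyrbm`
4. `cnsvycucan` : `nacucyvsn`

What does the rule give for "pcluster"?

The transformation: reverse the string, then delete the last character.
Doing the same to "pcluster": "retsulc".

retsulc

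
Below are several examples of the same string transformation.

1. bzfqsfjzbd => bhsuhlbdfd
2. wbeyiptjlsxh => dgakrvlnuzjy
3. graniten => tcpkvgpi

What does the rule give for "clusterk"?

Each output is the input with this applied: shift every letter 2 places forward in the alphabet (wrapping around), then move the first character to the end.
Starting from "clusterk": after the first operation, "enwuvgtm"; after the second, "nwuvgtme".

nwuvgtme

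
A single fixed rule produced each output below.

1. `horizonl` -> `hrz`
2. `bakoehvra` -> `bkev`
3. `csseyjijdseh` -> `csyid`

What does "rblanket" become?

Looking at the pairs, the operation is to keep every other character starting from the first (positions 1st, 3rd, 5th, ...), then delete the last character.
Working it through for "rblanket": intermediate "rlne", final "rln".

rln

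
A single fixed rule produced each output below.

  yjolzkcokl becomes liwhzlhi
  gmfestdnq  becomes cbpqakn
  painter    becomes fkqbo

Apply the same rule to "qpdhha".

aeex

The transformation: shift every letter 3 places backward in the alphabet (wrapping around), then delete the first 2 characters.
Working it through for "qpdhha": intermediate "nmaeex", final "aeex".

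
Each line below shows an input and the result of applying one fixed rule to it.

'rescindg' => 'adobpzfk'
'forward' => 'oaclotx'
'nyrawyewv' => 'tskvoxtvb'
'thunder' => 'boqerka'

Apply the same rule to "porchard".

oamlozex

The transformation: move the last 2 characters to the front (rotate right by 2), then shift every letter 3 places backward in the alphabet (wrapping around).
For "porchard", step one produces "rdporcha"; step two turns that into "oamlozex".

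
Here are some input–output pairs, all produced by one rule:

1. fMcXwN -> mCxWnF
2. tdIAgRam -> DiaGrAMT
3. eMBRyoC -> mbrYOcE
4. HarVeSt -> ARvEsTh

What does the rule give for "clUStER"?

LusTerC

Each output is the input with this applied: move the first character to the end, then flip the case of every letter.
"clUStER" → "lUStERc" → "LusTerC".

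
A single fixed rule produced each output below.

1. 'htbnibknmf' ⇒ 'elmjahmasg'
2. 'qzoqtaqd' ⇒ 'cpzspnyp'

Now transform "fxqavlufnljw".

vikmetkuzpwe

Rule — shift every letter 1 place backward in the alphabet (wrapping around), then reverse the string.
Working it through for "fxqavlufnljw": intermediate "ewpzuktemkiv", final "vikmetkuzpwe".
(Check on "htbnibknmf": → "gsamhajmle" → "elmjahmasg" ✓)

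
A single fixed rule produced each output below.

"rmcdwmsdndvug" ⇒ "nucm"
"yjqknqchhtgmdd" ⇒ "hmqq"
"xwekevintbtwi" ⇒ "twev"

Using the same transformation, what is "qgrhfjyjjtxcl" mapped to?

The pattern: keep one character in every 3, starting at position 3 (positions 3rd, 6th, 9th, ...), then move the last 2 characters to the front (rotate right by 2).
Applying both steps to "qgrhfjyjjtxcl": "rjjc", then "jcrj".
(Check on "rmcdwmsdndvug": → "cmnu" → "nucm" ✓)

jcrj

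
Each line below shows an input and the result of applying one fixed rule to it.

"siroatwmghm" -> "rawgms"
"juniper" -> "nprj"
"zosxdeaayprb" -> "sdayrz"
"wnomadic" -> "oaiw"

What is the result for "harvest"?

Looking at the pairs, the operation is to keep every other character starting from the first (positions 1st, 3rd, 5th, ...), then move the first character to the end.
Working it through for "harvest": intermediate "hret", final "reth".

reth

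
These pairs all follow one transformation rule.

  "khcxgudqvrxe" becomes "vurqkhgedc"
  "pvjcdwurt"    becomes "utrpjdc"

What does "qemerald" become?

In each case the input is transformed by: sort the characters into reverse alphabetical order, then delete the first 2 characters.
Starting from "qemerald": after the first operation, "rqmleeda"; after the second, "mleeda".

mleeda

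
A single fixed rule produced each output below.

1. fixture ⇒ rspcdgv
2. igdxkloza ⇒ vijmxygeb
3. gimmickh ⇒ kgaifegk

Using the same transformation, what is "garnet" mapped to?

lcreyp

The pattern: shift every letter 2 places backward in the alphabet (wrapping around), then move the first 3 characters to the end (rotate left by 3).
Applying both steps to "garnet": "eyplcr", then "lcreyp".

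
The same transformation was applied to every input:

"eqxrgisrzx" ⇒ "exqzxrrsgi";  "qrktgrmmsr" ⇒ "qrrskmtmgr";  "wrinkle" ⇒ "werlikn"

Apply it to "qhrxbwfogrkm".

Looking at the pairs, the operation is to take characters alternately from the front and the back (1st, last, 2nd, 2nd-last, ...).
For "qhrxbwfogrkm" the result is "qmhkrrxgbowf".

qmhkrrxgbowf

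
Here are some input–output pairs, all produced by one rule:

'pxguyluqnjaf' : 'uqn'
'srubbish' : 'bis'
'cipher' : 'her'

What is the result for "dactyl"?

tyl

What's happening: swap the front and back halves of the string, then keep only the first 3 characters.
For "dactyl" the result is "tyl".
(Check on "cipher": → "hercip" → "her" ✓)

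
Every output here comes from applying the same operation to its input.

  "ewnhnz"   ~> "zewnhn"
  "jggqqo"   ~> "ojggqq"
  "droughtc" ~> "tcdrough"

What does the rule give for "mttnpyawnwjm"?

nwjmmttnpyaw

Rule — move the first 2 characters to the end (rotate left by 2), then swap the front and back halves of the string.
Starting from "mttnpyawnwjm": after the first operation, "tnpyawnwjmmt"; after the second, "nwjmmttnpyaw".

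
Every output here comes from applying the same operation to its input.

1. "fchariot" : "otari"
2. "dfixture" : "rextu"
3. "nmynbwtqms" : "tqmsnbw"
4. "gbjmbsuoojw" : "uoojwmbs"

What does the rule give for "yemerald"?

The rule is to delete the first 3 characters, then move the first 3 characters to the end (rotate left by 3).
Working it through for "yemerald": intermediate "erald", final "ldera".

ldera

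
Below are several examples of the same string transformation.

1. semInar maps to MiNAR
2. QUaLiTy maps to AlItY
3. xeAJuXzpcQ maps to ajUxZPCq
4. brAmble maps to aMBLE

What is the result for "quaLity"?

In each case the input is transformed by: flip the case of every letter, then delete the first 2 characters.
Working it through for "quaLity": intermediate "QUAlITY", final "AlITY".

AlITY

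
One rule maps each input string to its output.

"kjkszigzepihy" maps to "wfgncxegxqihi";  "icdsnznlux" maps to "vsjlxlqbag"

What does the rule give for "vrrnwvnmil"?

jgkltulppt

Looking at the pairs, the operation is to shift every letter 2 places backward in the alphabet (wrapping around), then reverse the string.
On "vrrnwvnmil": the first step gives "tpplutlkgj", and the second then gives "jgkltulppt".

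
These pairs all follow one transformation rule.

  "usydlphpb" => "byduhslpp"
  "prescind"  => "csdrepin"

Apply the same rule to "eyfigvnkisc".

cyevfsgniki

In each case the input is transformed by: sort the characters into alphabetical order, then take characters alternately from the front and the back (1st, last, 2nd, 2nd-last, ...).
Working it through for "eyfigvnkisc": intermediate "cefgiiknsvy", final "cyevfsgniki".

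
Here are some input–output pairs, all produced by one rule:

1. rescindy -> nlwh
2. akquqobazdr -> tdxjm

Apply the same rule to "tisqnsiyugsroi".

rzbhpar

In each case the input is transformed by: shift every letter 9 places forward in the alphabet (wrapping around), then keep every other character starting from the second (positions 2nd, 4th, 6th, ...).
"tisqnsiyugsroi" → "crbzwbrhdpbaxr" → "rzbhpar".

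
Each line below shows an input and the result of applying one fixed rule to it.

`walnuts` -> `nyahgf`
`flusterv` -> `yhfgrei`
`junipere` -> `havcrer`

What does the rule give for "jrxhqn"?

What's happening: shift every letter 13 places forward in the alphabet (wrapping around) — i.e. ROT13, then delete the first character.
Applying both steps to "jrxhqn": "wekuda", then "ekuda".
(Check on "junipere": → "whavcrer" → "havcrer" ✓)

ekuda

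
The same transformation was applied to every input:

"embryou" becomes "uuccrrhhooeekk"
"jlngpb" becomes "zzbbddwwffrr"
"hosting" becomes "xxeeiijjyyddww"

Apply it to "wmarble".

The pattern: double every character, then shift every letter 10 places backward in the alphabet (wrapping around).
"wmarble" → "wwmmaarrbbllee" → "mmccqqhhrrbbuu".
(Check on "hosting": → "hhoossttiinngg" → "xxeeiijjyyddww" ✓)

mmccqqhhrrbbuu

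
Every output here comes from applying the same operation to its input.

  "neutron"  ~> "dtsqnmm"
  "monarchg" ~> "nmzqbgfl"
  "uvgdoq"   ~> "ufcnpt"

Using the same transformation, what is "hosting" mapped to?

Rule — move the first character to the end, then shift every letter 1 place backward in the alphabet (wrapping around).
Working it through for "hosting": intermediate "ostingh", final "nrshmfg".

nrshmfg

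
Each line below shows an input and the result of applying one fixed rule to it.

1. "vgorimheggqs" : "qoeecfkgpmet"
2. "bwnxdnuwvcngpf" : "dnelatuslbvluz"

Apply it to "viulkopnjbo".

mzhlnmijsgt

What's happening: shift every letter 2 places backward in the alphabet (wrapping around), then reverse the string.
Working it through for "viulkopnjbo": intermediate "tgsjimnlhzm", final "mzhlnmijsgt".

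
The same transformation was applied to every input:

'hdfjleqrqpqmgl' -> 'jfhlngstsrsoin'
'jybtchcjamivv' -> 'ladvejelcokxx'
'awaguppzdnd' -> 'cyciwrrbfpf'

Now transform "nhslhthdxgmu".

Looking at the pairs, the operation is to shift every letter 2 places forward in the alphabet (wrapping around).
"nhslhthdxgmu" → "pjunjvjfziow".

pjunjvjfziow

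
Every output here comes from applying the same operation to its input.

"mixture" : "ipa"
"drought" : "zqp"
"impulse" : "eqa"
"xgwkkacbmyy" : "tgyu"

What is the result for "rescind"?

nyz

The transformation: keep one character in every 3, starting at position 1 (positions 1st, 4th, 7th, ...), then shift every letter 4 places backward in the alphabet (wrapping around).
Working it through for "rescind": intermediate "rcd", final "nyz".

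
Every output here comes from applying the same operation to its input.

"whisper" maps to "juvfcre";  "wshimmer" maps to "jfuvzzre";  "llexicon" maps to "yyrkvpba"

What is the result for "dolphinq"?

In each case the input is transformed by: shift every letter 13 places forward in the alphabet (wrapping around) — i.e. ROT13.
So "dolphinq" becomes "qbycuvad".

qbycuvad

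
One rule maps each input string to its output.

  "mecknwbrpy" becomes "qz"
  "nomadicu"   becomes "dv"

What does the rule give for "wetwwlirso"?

The transformation: shift every letter 1 place forward in the alphabet (wrapping around), then keep only the last 2 characters.
Starting from "wetwwlirso": after the first operation, "xfuxxmjstp"; after the second, "tp".

tp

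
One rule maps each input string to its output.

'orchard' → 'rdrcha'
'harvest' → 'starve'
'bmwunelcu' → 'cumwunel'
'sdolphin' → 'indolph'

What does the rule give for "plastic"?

Rule — delete the first character, then move the last 2 characters to the front (rotate right by 2).
Working it through for "plastic": intermediate "lastic", final "iclast".

iclast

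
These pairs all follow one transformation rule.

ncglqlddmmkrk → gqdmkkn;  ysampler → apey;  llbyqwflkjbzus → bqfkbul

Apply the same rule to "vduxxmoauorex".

uxourxv

Looking at the pairs, the operation is to keep every other character starting from the first (positions 1st, 3rd, 5th, ...), then move the first character to the end.
Starting from "vduxxmoauorex": after the first operation, "vuxourx"; after the second, "uxourxv".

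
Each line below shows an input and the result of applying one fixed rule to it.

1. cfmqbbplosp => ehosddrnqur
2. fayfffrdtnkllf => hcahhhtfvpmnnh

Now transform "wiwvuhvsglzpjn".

ykyxwjxuinbrlp

The pattern: shift every letter 2 places forward in the alphabet (wrapping around).
For "wiwvuhvsglzpjn" the result is "ykyxwjxuinbrlp".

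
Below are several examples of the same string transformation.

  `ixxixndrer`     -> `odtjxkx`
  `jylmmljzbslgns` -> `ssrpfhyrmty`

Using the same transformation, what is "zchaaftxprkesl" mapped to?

What's happening: shift every letter 6 places forward in the alphabet (wrapping around), then delete the first 3 characters.
Starting from "zchaaftxprkesl": after the first operation, "fingglzdvxqkyr"; after the second, "gglzdvxqkyr".

gglzdvxqkyr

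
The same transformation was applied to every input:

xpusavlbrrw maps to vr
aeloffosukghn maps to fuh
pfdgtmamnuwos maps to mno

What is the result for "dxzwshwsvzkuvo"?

The transformation: delete the first 3 characters, then keep one character in every 3, starting at position 3 (positions 3rd, 6th, 9th, ...).
For "dxzwshwsvzkuvo" the result is "hvu".

hvu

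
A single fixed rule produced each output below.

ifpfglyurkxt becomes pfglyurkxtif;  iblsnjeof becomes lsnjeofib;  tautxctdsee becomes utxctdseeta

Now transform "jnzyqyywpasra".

The rule is to move the first 2 characters to the end (rotate left by 2).
Applying that to "jnzyqyywpasra" gives "zyqyywpasrajn".

zyqyywpasrajn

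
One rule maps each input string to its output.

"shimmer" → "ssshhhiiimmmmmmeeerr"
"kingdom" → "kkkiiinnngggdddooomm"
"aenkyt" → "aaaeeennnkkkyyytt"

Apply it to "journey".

Each output is the input with this applied: repeat every character 3 times, then delete the last character.
Applying both steps to "journey": "jjjooouuurrrnnneeeyyy", then "jjjooouuurrrnnneeeyy".

jjjooouuurrrnnneeeyy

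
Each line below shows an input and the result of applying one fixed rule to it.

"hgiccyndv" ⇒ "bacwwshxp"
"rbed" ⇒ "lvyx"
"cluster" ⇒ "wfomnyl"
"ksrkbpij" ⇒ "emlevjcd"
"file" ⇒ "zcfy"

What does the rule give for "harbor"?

bulvil

The transformation: shift every letter 6 places backward in the alphabet (wrapping around).
"harbor" → "bulvil".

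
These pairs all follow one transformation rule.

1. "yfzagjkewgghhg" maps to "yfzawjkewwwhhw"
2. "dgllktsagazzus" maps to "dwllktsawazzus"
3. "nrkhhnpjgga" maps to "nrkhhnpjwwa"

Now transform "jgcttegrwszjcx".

jwcttewrwszjcx

In each case the input is transformed by: replace every "g" with "w".
On "jgcttegrwszjcx" that produces "jwcttewrwszjcx".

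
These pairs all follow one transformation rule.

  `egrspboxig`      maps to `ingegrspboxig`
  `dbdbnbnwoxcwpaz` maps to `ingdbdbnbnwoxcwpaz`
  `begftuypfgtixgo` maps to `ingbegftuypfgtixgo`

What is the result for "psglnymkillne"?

ingpsglnymkillne

Each output is the input with this applied: prepend "ing".
Applying that to "psglnymkillne" gives "ingpsglnymkillne".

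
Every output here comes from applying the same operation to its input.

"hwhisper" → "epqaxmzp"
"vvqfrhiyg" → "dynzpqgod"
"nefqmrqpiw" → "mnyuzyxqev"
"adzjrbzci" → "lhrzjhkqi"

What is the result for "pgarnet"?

oizvmbx

The pattern: move the first character to the end, then shift every letter 8 places forward in the alphabet (wrapping around).
On "pgarnet": the first step gives "garnetp", and the second then gives "oizvmbx".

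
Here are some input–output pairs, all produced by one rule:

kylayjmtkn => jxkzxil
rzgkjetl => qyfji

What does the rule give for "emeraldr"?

dldqz

Looking at the pairs, the operation is to delete the last 3 characters, then shift every letter 1 place backward in the alphabet (wrapping around).
On "emeraldr" that produces "dldqz".
(Check on "rzgkjetl": → "rzgkj" → "qyfji" ✓)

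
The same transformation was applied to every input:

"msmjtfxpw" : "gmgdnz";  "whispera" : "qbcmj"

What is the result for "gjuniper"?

adohc

Each output is the input with this applied: shift every letter 6 places backward in the alphabet (wrapping around), then delete the last 3 characters.
On "gjuniper": the first step gives "adohcjyl", and the second then gives "adohc".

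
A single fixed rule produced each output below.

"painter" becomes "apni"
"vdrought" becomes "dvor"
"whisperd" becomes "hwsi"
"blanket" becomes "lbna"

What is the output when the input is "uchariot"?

Looking at the pairs, the operation is to swap each adjacent pair of characters (1↔2, 3↔4, ...), then keep only the first 4 characters.
For "uchariot", step one produces "cuahirto"; step two turns that into "cuah".

cuah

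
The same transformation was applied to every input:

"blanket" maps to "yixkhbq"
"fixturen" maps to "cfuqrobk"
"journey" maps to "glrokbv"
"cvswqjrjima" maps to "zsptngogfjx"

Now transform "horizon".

Looking at the pairs, the operation is to shift every letter 3 places backward in the alphabet (wrapping around).
Doing the same to "horizon": "elofwlk".

elofwlk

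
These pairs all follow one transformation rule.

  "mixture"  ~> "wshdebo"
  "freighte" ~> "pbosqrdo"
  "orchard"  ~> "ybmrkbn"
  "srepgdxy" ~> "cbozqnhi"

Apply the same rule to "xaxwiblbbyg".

hkhgslvlliq

The pattern: shift every letter 10 places forward in the alphabet (wrapping around).
Applying that to "xaxwiblbbyg" gives "hkhgslvlliq".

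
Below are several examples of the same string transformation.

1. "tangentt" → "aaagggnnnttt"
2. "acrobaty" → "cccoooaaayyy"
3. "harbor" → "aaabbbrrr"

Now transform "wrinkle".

The pattern: keep every other character starting from the second (positions 2nd, 4th, 6th, ...), then repeat every character 3 times.
On "wrinkle": the first step gives "rnl", and the second then gives "rrrnnnlll".

rrrnnnlll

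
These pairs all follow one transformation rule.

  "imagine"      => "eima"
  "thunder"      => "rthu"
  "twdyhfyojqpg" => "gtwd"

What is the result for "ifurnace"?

The pattern: move the first 3 characters to the end (rotate left by 3), then keep only the last 4 characters.
So "ifurnace" becomes "eifu".

eifu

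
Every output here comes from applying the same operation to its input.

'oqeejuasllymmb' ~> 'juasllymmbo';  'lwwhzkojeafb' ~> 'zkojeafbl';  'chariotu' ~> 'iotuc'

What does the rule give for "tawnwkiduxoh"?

wkiduxoht

Looking at the pairs, the operation is to move the first character to the end, then delete the first 3 characters.
For "tawnwkiduxoh" the result is "wkiduxoht".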